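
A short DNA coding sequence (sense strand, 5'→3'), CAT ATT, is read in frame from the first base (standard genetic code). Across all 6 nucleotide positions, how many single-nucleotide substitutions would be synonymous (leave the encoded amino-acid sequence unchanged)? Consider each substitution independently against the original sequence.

Codon 1 (CAT, His): 1 synonymous substitution.
Codon 2 (ATT, Ile): 2 synonymous substitutions.
Total: 1 + 2 = 3.

3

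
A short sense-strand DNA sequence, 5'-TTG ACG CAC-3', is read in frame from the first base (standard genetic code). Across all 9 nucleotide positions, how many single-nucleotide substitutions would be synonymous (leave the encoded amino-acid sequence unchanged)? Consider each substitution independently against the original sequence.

Codon 1 (TTG, Leu): 2 synonymous substitutions.
Codon 2 (ACG, Thr): 3 synonymous substitutions.
Codon 3 (CAC, His): 1 synonymous substitution.
Total: 2 + 3 + 1 = 6.

6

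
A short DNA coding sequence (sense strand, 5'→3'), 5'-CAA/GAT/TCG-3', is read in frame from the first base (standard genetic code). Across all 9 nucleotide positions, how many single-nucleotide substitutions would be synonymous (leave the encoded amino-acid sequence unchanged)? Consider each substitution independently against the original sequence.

Codon 1 (CAA, Gln): 1 synonymous substitution.
Codon 2 (GAT, Asp): 1 synonymous substitution.
Codon 3 (TCG, Ser): 3 synonymous substitutions.
Total: 1 + 1 + 3 = 5.

5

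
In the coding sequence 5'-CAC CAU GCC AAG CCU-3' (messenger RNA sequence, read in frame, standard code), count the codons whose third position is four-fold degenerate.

Codon 1 CAC (His): third position 2-fold.
Codon 2 CAU (His): third position 2-fold.
Codon 3 GCC (Ala): third position 4-fold.
Codon 4 AAG (Lys): third position 2-fold.
Codon 5 CCU (Pro): third position 4-fold.
Four-fold degenerate third positions: 2.

2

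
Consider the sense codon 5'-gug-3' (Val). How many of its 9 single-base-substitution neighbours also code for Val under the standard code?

3

Position 1: none → 0 synonymous.
Position 2: none → 0 synonymous.
Position 3: GUU, GUC, GUA → 3 synonymous.
Total: 0 + 0 + 3 = 3.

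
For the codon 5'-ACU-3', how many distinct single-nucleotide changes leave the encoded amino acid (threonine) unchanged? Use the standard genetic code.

Position 1: none → 0 synonymous.
Position 2: none → 0 synonymous.
Position 3: ACC, ACA, ACG → 3 synonymous.
Total: 0 + 0 + 3 = 3.

3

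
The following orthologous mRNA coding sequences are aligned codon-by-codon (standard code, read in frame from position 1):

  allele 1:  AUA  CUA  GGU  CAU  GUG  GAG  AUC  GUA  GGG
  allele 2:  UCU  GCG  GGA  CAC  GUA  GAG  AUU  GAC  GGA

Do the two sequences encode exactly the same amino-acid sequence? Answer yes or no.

no

Codon 1: AUA Ile / UCU Ser — nonsynonymous.
Codon 2: CUA Leu / GCG Ala — nonsynonymous.
Codon 3: GGU Gly / GGA Gly — synonymous.
Codon 4: CAU His / CAC His — synonymous.
Codon 5: GUG Val / GUA Val — synonymous.
Codon 6: GAG Glu / GAG Glu — identical.
Codon 7: AUC Ile / AUU Ile — synonymous.
Codon 8: GUA Val / GAC Asp — nonsynonymous.
Codon 9: GGG Gly / GGA Gly — synonymous.
Nonsynonymous differences: 3 → different protein.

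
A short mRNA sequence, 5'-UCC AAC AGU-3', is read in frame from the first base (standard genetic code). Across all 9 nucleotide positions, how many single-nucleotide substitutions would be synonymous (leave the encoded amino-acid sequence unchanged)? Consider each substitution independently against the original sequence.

Codon 1 (UCC, Ser): 3 synonymous substitutions.
Codon 2 (AAC, Asn): 1 synonymous substitution.
Codon 3 (AGU, Ser): 1 synonymous substitution.
Total: 3 + 1 + 1 = 5.

5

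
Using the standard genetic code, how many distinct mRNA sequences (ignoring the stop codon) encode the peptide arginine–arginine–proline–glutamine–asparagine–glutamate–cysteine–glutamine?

Arg: 6 codons.
Arg: 6 codons.
Pro: 4 codons.
Gln: 2 codons.
Asn: 2 codons.
Glu: 2 codons.
Cys: 2 codons.
Gln: 2 codons.
6 × 6 × 4 × 2 × 2 × 2 × 2 × 2 = 4608.

4608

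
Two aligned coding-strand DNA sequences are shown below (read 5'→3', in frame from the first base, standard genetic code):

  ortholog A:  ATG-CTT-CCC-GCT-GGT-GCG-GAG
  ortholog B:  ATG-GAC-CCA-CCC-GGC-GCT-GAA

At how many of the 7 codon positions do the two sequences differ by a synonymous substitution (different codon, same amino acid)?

Codon 1: ATG Met / ATG Met — identical.
Codon 2: CTT Leu / GAC Asp — nonsynonymous.
Codon 3: CCC Pro / CCA Pro — synonymous.
Codon 4: GCT Ala / CCC Pro — nonsynonymous.
Codon 5: GGT Gly / GGC Gly — synonymous.
Codon 6: GCG Ala / GCT Ala — synonymous.
Codon 7: GAG Glu / GAA Glu — synonymous.
Synonymous differences: 4.

4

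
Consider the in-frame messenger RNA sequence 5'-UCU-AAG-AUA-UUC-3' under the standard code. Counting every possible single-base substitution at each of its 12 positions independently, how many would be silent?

7

Codon 1 (UCU, Ser): 3 synonymous substitutions.
Codon 2 (AAG, Lys): 1 synonymous substitution.
Codon 3 (AUA, Ile): 2 synonymous substitutions.
Codon 4 (UUC, Phe): 1 synonymous substitution.
Total: 3 + 1 + 2 + 1 = 7.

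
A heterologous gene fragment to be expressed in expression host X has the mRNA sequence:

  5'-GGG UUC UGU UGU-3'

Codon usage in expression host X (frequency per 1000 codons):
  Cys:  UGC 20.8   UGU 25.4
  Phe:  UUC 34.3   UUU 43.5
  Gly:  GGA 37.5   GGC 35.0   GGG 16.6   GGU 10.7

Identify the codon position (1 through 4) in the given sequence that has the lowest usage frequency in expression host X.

Codon 1 GGG (Gly): 16.6 per 1000.
Codon 2 UUC (Phe): 34.3 per 1000.
Codon 3 UGU (Cys): 25.4 per 1000.
Codon 4 UGU (Cys): 25.4 per 1000.
Lowest frequency is 16.6 at codon 1.

1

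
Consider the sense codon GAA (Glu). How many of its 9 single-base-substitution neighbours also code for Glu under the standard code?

Position 1: none → 0 synonymous.
Position 2: none → 0 synonymous.
Position 3: GAG → 1 synonymous.
Total: 0 + 0 + 1 = 1.

1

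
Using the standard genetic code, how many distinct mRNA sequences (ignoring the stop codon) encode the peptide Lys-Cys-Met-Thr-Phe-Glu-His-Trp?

128

Lys: 2 codons.
Cys: 2 codons.
Met: 1 codon.
Thr: 4 codons.
Phe: 2 codons.
Glu: 2 codons.
His: 2 codons.
Trp: 1 codon.
2 × 2 × 1 × 4 × 2 × 2 × 2 × 1 = 128.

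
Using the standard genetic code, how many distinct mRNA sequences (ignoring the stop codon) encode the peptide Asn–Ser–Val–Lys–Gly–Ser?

2304

Asn: 2 codons.
Ser: 6 codons.
Val: 4 codons.
Lys: 2 codons.
Gly: 4 codons.
Ser: 6 codons.
2 × 6 × 4 × 2 × 4 × 6 = 2304.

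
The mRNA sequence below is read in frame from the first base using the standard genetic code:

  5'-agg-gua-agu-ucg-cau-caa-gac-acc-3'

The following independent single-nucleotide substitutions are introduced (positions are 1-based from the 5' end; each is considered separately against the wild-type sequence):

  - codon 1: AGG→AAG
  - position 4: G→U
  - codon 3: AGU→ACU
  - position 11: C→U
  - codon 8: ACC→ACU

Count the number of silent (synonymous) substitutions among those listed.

1

Codon 1: AGG (Arg) → AAG (Lys) — missense.
Codon 2: GUA (Val) → UUA (Leu) — missense.
Codon 3: AGU (Ser) → ACU (Thr) — missense.
Codon 4: UCG (Ser) → UUG (Leu) — missense.
Codon 8: ACC (Thr) → ACU (Thr) — synonymous.
Synonymous: 1 of 5.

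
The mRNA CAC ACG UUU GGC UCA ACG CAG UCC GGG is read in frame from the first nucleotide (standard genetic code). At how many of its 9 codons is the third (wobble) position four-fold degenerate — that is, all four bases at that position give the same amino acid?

Codon 1 CAC (His): third position 2-fold.
Codon 2 ACG (Thr): third position 4-fold.
Codon 3 UUU (Phe): third position 2-fold.
Codon 4 GGC (Gly): third position 4-fold.
Codon 5 UCA (Ser): third position 4-fold.
Codon 6 ACG (Thr): third position 4-fold.
Codon 7 CAG (Gln): third position 2-fold.
Codon 8 UCC (Ser): third position 4-fold.
Codon 9 GGG (Gly): third position 4-fold.
Four-fold degenerate third positions: 6.

6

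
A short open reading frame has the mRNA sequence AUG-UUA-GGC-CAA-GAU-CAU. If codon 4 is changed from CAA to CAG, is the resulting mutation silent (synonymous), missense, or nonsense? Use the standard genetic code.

Position 12 falls in codon 4: CAA → Gln.
After the substitution the codon is CAG → Gln.
Both encode Gln, so the change is synonymous.

silent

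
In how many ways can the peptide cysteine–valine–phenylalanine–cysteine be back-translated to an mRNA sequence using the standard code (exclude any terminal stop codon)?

Cys: 2 codons.
Val: 4 codons.
Phe: 2 codons.
Cys: 2 codons.
2 × 4 × 2 × 2 = 32.

32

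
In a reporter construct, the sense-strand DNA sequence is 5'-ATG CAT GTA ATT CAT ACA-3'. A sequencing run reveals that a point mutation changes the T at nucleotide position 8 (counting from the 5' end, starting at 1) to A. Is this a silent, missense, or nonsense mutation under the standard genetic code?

missense

Position 8 falls in codon 3: GTA → Val.
After the substitution the codon is GAA → Glu.
Val ≠ Glu, so this is a missense mutation.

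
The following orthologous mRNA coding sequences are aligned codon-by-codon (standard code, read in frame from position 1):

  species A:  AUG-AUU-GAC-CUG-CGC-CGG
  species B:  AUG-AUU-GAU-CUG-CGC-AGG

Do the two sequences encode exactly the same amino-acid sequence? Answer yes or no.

Codon 1: AUG Met / AUG Met — identical.
Codon 2: AUU Ile / AUU Ile — identical.
Codon 3: GAC Asp / GAU Asp — synonymous.
Codon 4: CUG Leu / CUG Leu — identical.
Codon 5: CGC Arg / CGC Arg — identical.
Codon 6: CGG Arg / AGG Arg — synonymous.
Nonsynonymous differences: 0 → same protein.

yes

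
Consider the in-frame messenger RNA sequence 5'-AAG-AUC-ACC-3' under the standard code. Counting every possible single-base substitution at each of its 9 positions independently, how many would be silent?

6

Codon 1 (AAG, Lys): 1 synonymous substitution.
Codon 2 (AUC, Ile): 2 synonymous substitutions.
Codon 3 (ACC, Thr): 3 synonymous substitutions.
Total: 1 + 2 + 3 = 6.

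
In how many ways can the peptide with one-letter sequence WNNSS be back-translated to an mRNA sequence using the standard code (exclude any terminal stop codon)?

Trp: 1 codon.
Asn: 2 codons.
Asn: 2 codons.
Ser: 6 codons.
Ser: 6 codons.
1 × 2 × 2 × 6 × 6 = 144.

144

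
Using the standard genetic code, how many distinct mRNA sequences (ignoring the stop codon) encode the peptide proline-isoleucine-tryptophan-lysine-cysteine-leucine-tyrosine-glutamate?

Pro: 4 codons.
Ile: 3 codons.
Trp: 1 codon.
Lys: 2 codons.
Cys: 2 codons.
Leu: 6 codons.
Tyr: 2 codons.
Glu: 2 codons.
4 × 3 × 1 × 2 × 2 × 6 × 2 × 2 = 1152.

1152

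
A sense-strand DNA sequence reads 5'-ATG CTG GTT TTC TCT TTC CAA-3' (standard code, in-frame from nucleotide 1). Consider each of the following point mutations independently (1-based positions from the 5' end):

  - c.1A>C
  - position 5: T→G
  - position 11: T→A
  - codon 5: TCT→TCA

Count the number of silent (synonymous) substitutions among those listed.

Codon 1: ATG (Met) → CTG (Leu) — missense.
Codon 2: CTG (Leu) → CGG (Arg) — missense.
Codon 4: TTC (Phe) → TAC (Tyr) — missense.
Codon 5: TCT (Ser) → TCA (Ser) — synonymous.
Synonymous: 1 of 4.

1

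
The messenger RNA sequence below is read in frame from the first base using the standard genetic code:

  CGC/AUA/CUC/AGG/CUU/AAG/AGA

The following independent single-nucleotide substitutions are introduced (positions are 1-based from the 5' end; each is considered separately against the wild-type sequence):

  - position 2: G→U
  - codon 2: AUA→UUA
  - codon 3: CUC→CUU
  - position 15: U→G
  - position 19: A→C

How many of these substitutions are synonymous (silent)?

3

Codon 1: CGC (Arg) → CUC (Leu) — missense.
Codon 2: AUA (Ile) → UUA (Leu) — missense.
Codon 3: CUC (Leu) → CUU (Leu) — synonymous.
Codon 5: CUU (Leu) → CUG (Leu) — synonymous.
Codon 7: AGA (Arg) → CGA (Arg) — synonymous.
Synonymous: 3 of 5.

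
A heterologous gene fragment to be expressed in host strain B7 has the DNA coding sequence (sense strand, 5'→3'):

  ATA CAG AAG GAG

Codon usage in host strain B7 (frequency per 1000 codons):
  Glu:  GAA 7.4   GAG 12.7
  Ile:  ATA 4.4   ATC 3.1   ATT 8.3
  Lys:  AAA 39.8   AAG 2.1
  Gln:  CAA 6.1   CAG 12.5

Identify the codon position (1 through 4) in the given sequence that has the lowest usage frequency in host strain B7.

3

Codon 1 ATA (Ile): 4.4 per 1000.
Codon 2 CAG (Gln): 12.5 per 1000.
Codon 3 AAG (Lys): 2.1 per 1000.
Codon 4 GAG (Glu): 12.7 per 1000.
Lowest frequency is 2.1 at codon 3.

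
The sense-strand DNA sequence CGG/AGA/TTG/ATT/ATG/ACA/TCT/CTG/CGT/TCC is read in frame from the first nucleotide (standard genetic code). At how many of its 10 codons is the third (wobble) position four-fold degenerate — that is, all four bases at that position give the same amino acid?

Codon 1 CGG (Arg): third position 4-fold.
Codon 2 AGA (Arg): third position 2-fold.
Codon 3 TTG (Leu): third position 2-fold.
Codon 4 ATT (Ile): third position 3-fold.
Codon 5 ATG (Met): third position 1-fold.
Codon 6 ACA (Thr): third position 4-fold.
Codon 7 TCT (Ser): third position 4-fold.
Codon 8 CTG (Leu): third position 4-fold.
Codon 9 CGT (Arg): third position 4-fold.
Codon 10 TCC (Ser): third position 4-fold.
Four-fold degenerate third positions: 6.

6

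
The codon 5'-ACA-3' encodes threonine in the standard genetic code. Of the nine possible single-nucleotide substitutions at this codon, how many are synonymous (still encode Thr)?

3

Position 1: none → 0 synonymous.
Position 2: none → 0 synonymous.
Position 3: ACT, ACC, ACG → 3 synonymous.
Total: 0 + 0 + 3 = 3.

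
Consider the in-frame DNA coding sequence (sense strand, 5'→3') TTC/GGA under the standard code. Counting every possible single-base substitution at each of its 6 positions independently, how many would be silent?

4

Codon 1 (TTC, Phe): 1 synonymous substitution.
Codon 2 (GGA, Gly): 3 synonymous substitutions.
Total: 1 + 3 = 4.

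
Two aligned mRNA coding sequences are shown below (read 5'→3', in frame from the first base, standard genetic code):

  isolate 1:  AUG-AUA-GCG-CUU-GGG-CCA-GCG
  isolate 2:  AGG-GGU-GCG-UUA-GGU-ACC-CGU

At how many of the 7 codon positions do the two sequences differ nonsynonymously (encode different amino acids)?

4

Codon 1: AUG Met / AGG Arg — nonsynonymous.
Codon 2: AUA Ile / GGU Gly — nonsynonymous.
Codon 3: GCG Ala / GCG Ala — identical.
Codon 4: CUU Leu / UUA Leu — synonymous.
Codon 5: GGG Gly / GGU Gly — synonymous.
Codon 6: CCA Pro / ACC Thr — nonsynonymous.
Codon 7: GCG Ala / CGU Arg — nonsynonymous.
Nonsynonymous differences: 4.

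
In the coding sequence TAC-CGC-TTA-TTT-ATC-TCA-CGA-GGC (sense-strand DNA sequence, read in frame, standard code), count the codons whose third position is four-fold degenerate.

4

Codon 1 TAC (Tyr): third position 2-fold.
Codon 2 CGC (Arg): third position 4-fold.
Codon 3 TTA (Leu): third position 2-fold.
Codon 4 TTT (Phe): third position 2-fold.
Codon 5 ATC (Ile): third position 3-fold.
Codon 6 TCA (Ser): third position 4-fold.
Codon 7 CGA (Arg): third position 4-fold.
Codon 8 GGC (Gly): third position 4-fold.
Four-fold degenerate third positions: 4.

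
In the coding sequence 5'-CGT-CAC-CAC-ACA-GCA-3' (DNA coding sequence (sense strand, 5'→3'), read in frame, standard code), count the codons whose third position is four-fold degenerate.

Codon 1 CGT (Arg): third position 4-fold.
Codon 2 CAC (His): third position 2-fold.
Codon 3 CAC (His): third position 2-fold.
Codon 4 ACA (Thr): third position 4-fold.
Codon 5 GCA (Ala): third position 4-fold.
Four-fold degenerate third positions: 3.

3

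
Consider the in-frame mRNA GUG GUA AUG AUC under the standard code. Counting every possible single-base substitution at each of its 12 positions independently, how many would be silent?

8

Codon 1 (GUG, Val): 3 synonymous substitutions.
Codon 2 (GUA, Val): 3 synonymous substitutions.
Codon 3 (AUG, Met): 0 synonymous substitutions.
Codon 4 (AUC, Ile): 2 synonymous substitutions.
Total: 3 + 3 + 0 + 2 = 8.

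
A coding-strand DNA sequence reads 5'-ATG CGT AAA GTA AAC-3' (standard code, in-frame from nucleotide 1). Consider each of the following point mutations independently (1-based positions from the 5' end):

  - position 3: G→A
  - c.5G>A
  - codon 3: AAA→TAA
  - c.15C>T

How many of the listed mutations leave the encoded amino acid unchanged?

1

Codon 1: ATG (Met) → ATA (Ile) — missense.
Codon 2: CGT (Arg) → CAT (His) — missense.
Codon 3: AAA (Lys) → TAA (Stop) — nonsense.
Codon 5: AAC (Asn) → AAT (Asn) — synonymous.
Synonymous: 1 of 4.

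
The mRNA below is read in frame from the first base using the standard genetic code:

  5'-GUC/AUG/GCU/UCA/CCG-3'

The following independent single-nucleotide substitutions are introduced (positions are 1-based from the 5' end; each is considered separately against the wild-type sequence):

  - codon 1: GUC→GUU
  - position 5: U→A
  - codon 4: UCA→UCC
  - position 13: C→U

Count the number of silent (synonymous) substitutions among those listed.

Codon 1: GUC (Val) → GUU (Val) — synonymous.
Codon 2: AUG (Met) → AAG (Lys) — missense.
Codon 4: UCA (Ser) → UCC (Ser) — synonymous.
Codon 5: CCG (Pro) → UCG (Ser) — missense.
Synonymous: 2 of 4.

2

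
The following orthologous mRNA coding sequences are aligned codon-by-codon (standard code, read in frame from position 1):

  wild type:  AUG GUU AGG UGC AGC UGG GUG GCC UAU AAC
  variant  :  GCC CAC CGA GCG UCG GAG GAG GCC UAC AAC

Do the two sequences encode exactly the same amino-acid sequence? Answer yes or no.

Codon 1: AUG Met / GCC Ala — nonsynonymous.
Codon 2: GUU Val / CAC His — nonsynonymous.
Codon 3: AGG Arg / CGA Arg — synonymous.
Codon 4: UGC Cys / GCG Ala — nonsynonymous.
Codon 5: AGC Ser / UCG Ser — synonymous.
Codon 6: UGG Trp / GAG Glu — nonsynonymous.
Codon 7: GUG Val / GAG Glu — nonsynonymous.
Codon 8: GCC Ala / GCC Ala — identical.
Codon 9: UAU Tyr / UAC Tyr — synonymous.
Codon 10: AAC Asn / AAC Asn — identical.
Nonsynonymous differences: 5 → different protein.

no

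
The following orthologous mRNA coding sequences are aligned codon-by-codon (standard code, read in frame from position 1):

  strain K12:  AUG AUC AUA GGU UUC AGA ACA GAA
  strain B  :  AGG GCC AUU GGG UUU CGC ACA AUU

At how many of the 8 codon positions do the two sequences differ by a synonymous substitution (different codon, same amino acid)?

4

Codon 1: AUG Met / AGG Arg — nonsynonymous.
Codon 2: AUC Ile / GCC Ala — nonsynonymous.
Codon 3: AUA Ile / AUU Ile — synonymous.
Codon 4: GGU Gly / GGG Gly — synonymous.
Codon 5: UUC Phe / UUU Phe — synonymous.
Codon 6: AGA Arg / CGC Arg — synonymous.
Codon 7: ACA Thr / ACA Thr — identical.
Codon 8: GAA Glu / AUU Ile — nonsynonymous.
Synonymous differences: 4.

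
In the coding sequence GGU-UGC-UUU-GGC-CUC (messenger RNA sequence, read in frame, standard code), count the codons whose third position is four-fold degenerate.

Codon 1 GGU (Gly): third position 4-fold.
Codon 2 UGC (Cys): third position 2-fold.
Codon 3 UUU (Phe): third position 2-fold.
Codon 4 GGC (Gly): third position 4-fold.
Codon 5 CUC (Leu): third position 4-fold.
Four-fold degenerate third positions: 3.

3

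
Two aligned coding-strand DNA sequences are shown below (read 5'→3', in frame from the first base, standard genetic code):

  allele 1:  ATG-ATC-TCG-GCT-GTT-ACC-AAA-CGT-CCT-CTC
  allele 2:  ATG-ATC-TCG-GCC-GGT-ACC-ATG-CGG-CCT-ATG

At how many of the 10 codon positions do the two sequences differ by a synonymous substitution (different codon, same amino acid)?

Codon 1: ATG Met / ATG Met — identical.
Codon 2: ATC Ile / ATC Ile — identical.
Codon 3: TCG Ser / TCG Ser — identical.
Codon 4: GCT Ala / GCC Ala — synonymous.
Codon 5: GTT Val / GGT Gly — nonsynonymous.
Codon 6: ACC Thr / ACC Thr — identical.
Codon 7: AAA Lys / ATG Met — nonsynonymous.
Codon 8: CGT Arg / CGG Arg — synonymous.
Codon 9: CCT Pro / CCT Pro — identical.
Codon 10: CTC Leu / ATG Met — nonsynonymous.
Synonymous differences: 2.

2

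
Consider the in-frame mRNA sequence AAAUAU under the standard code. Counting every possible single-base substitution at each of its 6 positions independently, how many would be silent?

2

Codon 1 (AAA, Lys): 1 synonymous substitution.
Codon 2 (UAU, Tyr): 1 synonymous substitution.
Total: 1 + 1 = 2.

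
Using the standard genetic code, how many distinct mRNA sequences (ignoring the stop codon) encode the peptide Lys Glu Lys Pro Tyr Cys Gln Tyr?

512

Lys: 2 codons.
Glu: 2 codons.
Lys: 2 codons.
Pro: 4 codons.
Tyr: 2 codons.
Cys: 2 codons.
Gln: 2 codons.
Tyr: 2 codons.
2 × 2 × 2 × 4 × 2 × 2 × 2 × 2 = 512.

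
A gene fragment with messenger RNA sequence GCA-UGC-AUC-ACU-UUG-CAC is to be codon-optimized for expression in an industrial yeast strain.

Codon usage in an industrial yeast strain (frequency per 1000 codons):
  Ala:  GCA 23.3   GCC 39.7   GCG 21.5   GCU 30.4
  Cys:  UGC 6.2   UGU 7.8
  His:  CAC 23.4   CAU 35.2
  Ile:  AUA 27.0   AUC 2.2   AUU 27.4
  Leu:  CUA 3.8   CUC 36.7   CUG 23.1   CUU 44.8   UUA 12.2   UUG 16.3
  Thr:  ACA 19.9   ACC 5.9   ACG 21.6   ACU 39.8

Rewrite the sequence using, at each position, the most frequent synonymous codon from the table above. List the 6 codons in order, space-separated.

Codon 1 (Ala): best is GCC at 39.7.
Codon 2 (Cys): best is UGU at 7.8.
Codon 3 (Ile): best is AUU at 27.4.
Codon 4 (Thr): best is ACU at 39.8.
Codon 5 (Leu): best is CUU at 44.8.
Codon 6 (His): best is CAU at 35.2.

GCC UGU AUU ACU CUU CAU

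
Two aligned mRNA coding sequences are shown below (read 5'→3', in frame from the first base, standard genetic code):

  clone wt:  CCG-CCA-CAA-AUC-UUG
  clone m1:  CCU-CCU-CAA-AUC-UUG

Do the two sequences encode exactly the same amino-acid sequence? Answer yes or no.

Codon 1: CCG Pro / CCU Pro — synonymous.
Codon 2: CCA Pro / CCU Pro — synonymous.
Codon 3: CAA Gln / CAA Gln — identical.
Codon 4: AUC Ile / AUC Ile — identical.
Codon 5: UUG Leu / UUG Leu — identical.
Nonsynonymous differences: 0 → same protein.

yes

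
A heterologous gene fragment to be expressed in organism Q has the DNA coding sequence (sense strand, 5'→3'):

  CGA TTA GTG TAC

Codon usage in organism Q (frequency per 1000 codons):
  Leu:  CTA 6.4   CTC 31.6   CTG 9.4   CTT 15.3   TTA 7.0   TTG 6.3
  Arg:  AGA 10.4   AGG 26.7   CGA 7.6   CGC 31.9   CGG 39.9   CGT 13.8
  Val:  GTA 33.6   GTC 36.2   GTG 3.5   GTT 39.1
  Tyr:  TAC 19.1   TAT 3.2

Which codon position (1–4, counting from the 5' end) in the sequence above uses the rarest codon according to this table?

Codon 1 CGA (Arg): 7.6 per 1000.
Codon 2 TTA (Leu): 7.0 per 1000.
Codon 3 GTG (Val): 3.5 per 1000.
Codon 4 TAC (Tyr): 19.1 per 1000.
Lowest frequency is 3.5 at codon 3.

3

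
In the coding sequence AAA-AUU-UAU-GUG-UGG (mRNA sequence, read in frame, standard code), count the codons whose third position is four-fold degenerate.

1

Codon 1 AAA (Lys): third position 2-fold.
Codon 2 AUU (Ile): third position 3-fold.
Codon 3 UAU (Tyr): third position 2-fold.
Codon 4 GUG (Val): third position 4-fold.
Codon 5 UGG (Trp): third position 1-fold.
Four-fold degenerate third positions: 1.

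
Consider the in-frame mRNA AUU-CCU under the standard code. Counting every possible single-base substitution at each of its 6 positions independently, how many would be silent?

Codon 1 (AUU, Ile): 2 synonymous substitutions.
Codon 2 (CCU, Pro): 3 synonymous substitutions.
Total: 2 + 3 = 5.

5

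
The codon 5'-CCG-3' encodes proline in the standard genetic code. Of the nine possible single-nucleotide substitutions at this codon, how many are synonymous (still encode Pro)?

Position 1: none → 0 synonymous.
Position 2: none → 0 synonymous.
Position 3: CCU, CCC, CCA → 3 synonymous.
Total: 0 + 0 + 3 = 3.

3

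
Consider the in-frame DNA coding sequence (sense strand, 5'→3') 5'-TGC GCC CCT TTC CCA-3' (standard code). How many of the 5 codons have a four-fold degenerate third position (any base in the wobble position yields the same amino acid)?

3

Codon 1 TGC (Cys): third position 2-fold.
Codon 2 GCC (Ala): third position 4-fold.
Codon 3 CCT (Pro): third position 4-fold.
Codon 4 TTC (Phe): third position 2-fold.
Codon 5 CCA (Pro): third position 4-fold.
Four-fold degenerate third positions: 3.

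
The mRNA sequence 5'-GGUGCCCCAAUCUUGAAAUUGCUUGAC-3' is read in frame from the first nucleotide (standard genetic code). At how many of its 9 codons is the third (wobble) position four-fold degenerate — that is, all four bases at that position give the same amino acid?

Codon 1 GGU (Gly): third position 4-fold.
Codon 2 GCC (Ala): third position 4-fold.
Codon 3 CCA (Pro): third position 4-fold.
Codon 4 AUC (Ile): third position 3-fold.
Codon 5 UUG (Leu): third position 2-fold.
Codon 6 AAA (Lys): third position 2-fold.
Codon 7 UUG (Leu): third position 2-fold.
Codon 8 CUU (Leu): third position 4-fold.
Codon 9 GAC (Asp): third position 2-fold.
Four-fold degenerate third positions: 4.

4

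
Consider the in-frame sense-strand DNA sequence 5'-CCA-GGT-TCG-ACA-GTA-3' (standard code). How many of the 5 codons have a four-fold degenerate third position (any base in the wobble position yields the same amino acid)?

Codon 1 CCA (Pro): third position 4-fold.
Codon 2 GGT (Gly): third position 4-fold.
Codon 3 TCG (Ser): third position 4-fold.
Codon 4 ACA (Thr): third position 4-fold.
Codon 5 GTA (Val): third position 4-fold.
Four-fold degenerate third positions: 5.

5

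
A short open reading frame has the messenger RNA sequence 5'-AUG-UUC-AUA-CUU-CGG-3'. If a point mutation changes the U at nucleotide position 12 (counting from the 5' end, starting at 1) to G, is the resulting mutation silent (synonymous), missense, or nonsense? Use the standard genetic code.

Position 12 falls in codon 4: CUU → Leu.
After the substitution the codon is CUG → Leu.
Both encode Leu, so the change is synonymous.

silent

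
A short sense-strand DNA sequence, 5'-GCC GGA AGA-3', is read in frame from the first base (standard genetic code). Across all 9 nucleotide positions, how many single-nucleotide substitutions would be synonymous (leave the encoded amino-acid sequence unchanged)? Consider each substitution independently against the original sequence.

8

Codon 1 (GCC, Ala): 3 synonymous substitutions.
Codon 2 (GGA, Gly): 3 synonymous substitutions.
Codon 3 (AGA, Arg): 2 synonymous substitutions.
Total: 3 + 3 + 2 = 8.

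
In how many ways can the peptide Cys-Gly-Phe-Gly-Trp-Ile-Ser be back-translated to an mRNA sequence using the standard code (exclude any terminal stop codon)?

Cys: 2 codons.
Gly: 4 codons.
Phe: 2 codons.
Gly: 4 codons.
Trp: 1 codon.
Ile: 3 codons.
Ser: 6 codons.
2 × 4 × 2 × 4 × 1 × 3 × 6 = 1152.

1152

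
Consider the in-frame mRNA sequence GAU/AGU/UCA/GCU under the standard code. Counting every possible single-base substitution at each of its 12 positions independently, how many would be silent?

8

Codon 1 (GAU, Asp): 1 synonymous substitution.
Codon 2 (AGU, Ser): 1 synonymous substitution.
Codon 3 (UCA, Ser): 3 synonymous substitutions.
Codon 4 (GCU, Ala): 3 synonymous substitutions.
Total: 1 + 1 + 3 + 3 = 8.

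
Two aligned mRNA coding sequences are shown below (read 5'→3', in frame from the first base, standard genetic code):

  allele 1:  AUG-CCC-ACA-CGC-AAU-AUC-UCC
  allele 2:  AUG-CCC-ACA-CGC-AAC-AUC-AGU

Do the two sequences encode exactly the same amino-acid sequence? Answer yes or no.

yes

Codon 1: AUG Met / AUG Met — identical.
Codon 2: CCC Pro / CCC Pro — identical.
Codon 3: ACA Thr / ACA Thr — identical.
Codon 4: CGC Arg / CGC Arg — identical.
Codon 5: AAU Asn / AAC Asn — synonymous.
Codon 6: AUC Ile / AUC Ile — identical.
Codon 7: UCC Ser / AGU Ser — synonymous.
Nonsynonymous differences: 0 → same protein.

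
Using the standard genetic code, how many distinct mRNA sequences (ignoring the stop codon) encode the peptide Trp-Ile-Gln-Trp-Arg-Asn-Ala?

288

Trp: 1 codon.
Ile: 3 codons.
Gln: 2 codons.
Trp: 1 codon.
Arg: 6 codons.
Asn: 2 codons.
Ala: 4 codons.
1 × 3 × 2 × 1 × 6 × 2 × 4 = 288.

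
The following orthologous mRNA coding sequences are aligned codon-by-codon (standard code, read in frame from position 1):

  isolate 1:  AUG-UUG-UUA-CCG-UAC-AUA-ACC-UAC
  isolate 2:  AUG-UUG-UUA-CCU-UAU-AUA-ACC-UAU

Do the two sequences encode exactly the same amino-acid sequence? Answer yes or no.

yes

Codon 1: AUG Met / AUG Met — identical.
Codon 2: UUG Leu / UUG Leu — identical.
Codon 3: UUA Leu / UUA Leu — identical.
Codon 4: CCG Pro / CCU Pro — synonymous.
Codon 5: UAC Tyr / UAU Tyr — synonymous.
Codon 6: AUA Ile / AUA Ile — identical.
Codon 7: ACC Thr / ACC Thr — identical.
Codon 8: UAC Tyr / UAU Tyr — synonymous.
Nonsynonymous differences: 0 → same protein.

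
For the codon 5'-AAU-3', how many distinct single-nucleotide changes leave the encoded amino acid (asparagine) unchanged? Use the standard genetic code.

1

Position 1: none → 0 synonymous.
Position 2: none → 0 synonymous.
Position 3: AAC → 1 synonymous.
Total: 0 + 0 + 1 = 1.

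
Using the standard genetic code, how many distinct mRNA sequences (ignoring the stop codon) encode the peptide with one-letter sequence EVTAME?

256

Glu: 2 codons.
Val: 4 codons.
Thr: 4 codons.
Ala: 4 codons.
Met: 1 codon.
Glu: 2 codons.
2 × 4 × 4 × 4 × 1 × 2 = 256.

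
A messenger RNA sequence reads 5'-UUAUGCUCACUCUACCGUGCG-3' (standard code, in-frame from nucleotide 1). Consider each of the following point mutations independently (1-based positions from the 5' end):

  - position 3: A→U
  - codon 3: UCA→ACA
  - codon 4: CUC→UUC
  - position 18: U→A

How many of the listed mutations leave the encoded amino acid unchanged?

1

Codon 1: UUA (Leu) → UUU (Phe) — missense.
Codon 3: UCA (Ser) → ACA (Thr) — missense.
Codon 4: CUC (Leu) → UUC (Phe) — missense.
Codon 6: CGU (Arg) → CGA (Arg) — synonymous.
Synonymous: 1 of 4.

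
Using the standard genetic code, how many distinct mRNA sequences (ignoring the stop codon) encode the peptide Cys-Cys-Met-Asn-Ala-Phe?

Cys: 2 codons.
Cys: 2 codons.
Met: 1 codon.
Asn: 2 codons.
Ala: 4 codons.
Phe: 2 codons.
2 × 2 × 1 × 2 × 4 × 2 = 64.

64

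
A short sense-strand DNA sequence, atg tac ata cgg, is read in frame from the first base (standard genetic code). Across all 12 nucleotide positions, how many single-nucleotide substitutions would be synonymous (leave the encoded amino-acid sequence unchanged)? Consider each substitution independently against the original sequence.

Codon 1 (ATG, Met): 0 synonymous substitutions.
Codon 2 (TAC, Tyr): 1 synonymous substitution.
Codon 3 (ATA, Ile): 2 synonymous substitutions.
Codon 4 (CGG, Arg): 4 synonymous substitutions.
Total: 0 + 1 + 2 + 4 = 7.

7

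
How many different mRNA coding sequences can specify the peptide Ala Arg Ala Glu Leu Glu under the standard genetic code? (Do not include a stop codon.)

Ala: 4 codons.
Arg: 6 codons.
Ala: 4 codons.
Glu: 2 codons.
Leu: 6 codons.
Glu: 2 codons.
4 × 6 × 4 × 2 × 6 × 2 = 2304.

2304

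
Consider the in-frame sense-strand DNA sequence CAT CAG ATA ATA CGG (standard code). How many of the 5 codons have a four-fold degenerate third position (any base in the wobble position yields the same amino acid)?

1

Codon 1 CAT (His): third position 2-fold.
Codon 2 CAG (Gln): third position 2-fold.
Codon 3 ATA (Ile): third position 3-fold.
Codon 4 ATA (Ile): third position 3-fold.
Codon 5 CGG (Arg): third position 4-fold.
Four-fold degenerate third positions: 1.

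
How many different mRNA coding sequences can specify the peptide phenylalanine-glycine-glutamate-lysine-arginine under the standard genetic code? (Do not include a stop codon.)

Phe: 2 codons.
Gly: 4 codons.
Glu: 2 codons.
Lys: 2 codons.
Arg: 6 codons.
2 × 4 × 2 × 2 × 6 = 192.

192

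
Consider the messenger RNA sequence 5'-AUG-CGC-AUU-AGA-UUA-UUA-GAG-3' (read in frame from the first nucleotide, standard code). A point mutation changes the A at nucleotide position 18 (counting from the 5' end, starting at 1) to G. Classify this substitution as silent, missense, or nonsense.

silent

Position 18 falls in codon 6: UUA → Leu.
After the substitution the codon is UUG → Leu.
Both encode Leu, so the change is synonymous.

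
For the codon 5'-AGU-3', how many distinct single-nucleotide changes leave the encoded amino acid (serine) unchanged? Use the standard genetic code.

1

Position 1: none → 0 synonymous.
Position 2: none → 0 synonymous.
Position 3: AGC → 1 synonymous.
Total: 0 + 0 + 1 = 1.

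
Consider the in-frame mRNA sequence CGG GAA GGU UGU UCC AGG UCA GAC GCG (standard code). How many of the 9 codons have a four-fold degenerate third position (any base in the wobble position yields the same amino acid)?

Codon 1 CGG (Arg): third position 4-fold.
Codon 2 GAA (Glu): third position 2-fold.
Codon 3 GGU (Gly): third position 4-fold.
Codon 4 UGU (Cys): third position 2-fold.
Codon 5 UCC (Ser): third position 4-fold.
Codon 6 AGG (Arg): third position 2-fold.
Codon 7 UCA (Ser): third position 4-fold.
Codon 8 GAC (Asp): third position 2-fold.
Codon 9 GCG (Ala): third position 4-fold.
Four-fold degenerate third positions: 5.

5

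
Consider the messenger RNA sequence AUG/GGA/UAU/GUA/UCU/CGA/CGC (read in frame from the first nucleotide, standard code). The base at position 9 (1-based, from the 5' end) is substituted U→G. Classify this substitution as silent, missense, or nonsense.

nonsense

Position 9 falls in codon 3: UAU → Tyr.
After the substitution the codon is UAG → Stop.
The new codon is a stop codon, so this is a nonsense mutation.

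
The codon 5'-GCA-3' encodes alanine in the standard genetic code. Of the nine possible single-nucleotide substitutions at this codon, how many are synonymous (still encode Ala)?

3

Position 1: none → 0 synonymous.
Position 2: none → 0 synonymous.
Position 3: GCU, GCC, GCG → 3 synonymous.
Total: 0 + 0 + 3 = 3.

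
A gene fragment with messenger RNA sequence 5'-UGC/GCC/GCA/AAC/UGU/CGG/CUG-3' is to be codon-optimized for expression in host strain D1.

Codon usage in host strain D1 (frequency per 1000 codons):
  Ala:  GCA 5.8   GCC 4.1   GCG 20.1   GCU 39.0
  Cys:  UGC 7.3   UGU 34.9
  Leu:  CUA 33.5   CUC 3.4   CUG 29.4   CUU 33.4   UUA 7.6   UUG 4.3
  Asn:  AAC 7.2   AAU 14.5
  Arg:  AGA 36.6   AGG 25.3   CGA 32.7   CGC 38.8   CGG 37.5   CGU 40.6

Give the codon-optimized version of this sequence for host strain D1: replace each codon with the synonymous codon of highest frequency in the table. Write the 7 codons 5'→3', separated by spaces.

Codon 1 (Cys): best is UGU at 34.9.
Codon 2 (Ala): best is GCU at 39.0.
Codon 3 (Ala): best is GCU at 39.0.
Codon 4 (Asn): best is AAU at 14.5.
Codon 5 (Cys): best is UGU at 34.9.
Codon 6 (Arg): best is CGU at 40.6.
Codon 7 (Leu): best is CUA at 33.5.

UGU GCU GCU AAU UGU CGU CUA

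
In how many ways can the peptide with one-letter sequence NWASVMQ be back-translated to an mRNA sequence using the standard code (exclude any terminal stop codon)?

Asn: 2 codons.
Trp: 1 codon.
Ala: 4 codons.
Ser: 6 codons.
Val: 4 codons.
Met: 1 codon.
Gln: 2 codons.
2 × 1 × 4 × 6 × 4 × 1 × 2 = 384.

384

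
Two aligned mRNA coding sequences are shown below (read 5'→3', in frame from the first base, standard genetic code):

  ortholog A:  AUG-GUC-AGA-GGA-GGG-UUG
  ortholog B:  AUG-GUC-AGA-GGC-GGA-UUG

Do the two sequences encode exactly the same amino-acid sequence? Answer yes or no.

Codon 1: AUG Met / AUG Met — identical.
Codon 2: GUC Val / GUC Val — identical.
Codon 3: AGA Arg / AGA Arg — identical.
Codon 4: GGA Gly / GGC Gly — synonymous.
Codon 5: GGG Gly / GGA Gly — synonymous.
Codon 6: UUG Leu / UUG Leu — identical.
Nonsynonymous differences: 0 → same protein.

yes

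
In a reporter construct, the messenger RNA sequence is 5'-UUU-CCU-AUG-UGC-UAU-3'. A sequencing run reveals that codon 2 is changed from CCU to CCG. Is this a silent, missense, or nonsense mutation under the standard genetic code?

silent

Position 6 falls in codon 2: CCU → Pro.
After the substitution the codon is CCG → Pro.
Both encode Pro, so the change is synonymous.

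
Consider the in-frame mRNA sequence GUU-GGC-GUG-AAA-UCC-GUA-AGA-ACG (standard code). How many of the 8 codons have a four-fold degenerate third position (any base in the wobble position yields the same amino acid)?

Codon 1 GUU (Val): third position 4-fold.
Codon 2 GGC (Gly): third position 4-fold.
Codon 3 GUG (Val): third position 4-fold.
Codon 4 AAA (Lys): third position 2-fold.
Codon 5 UCC (Ser): third position 4-fold.
Codon 6 GUA (Val): third position 4-fold.
Codon 7 AGA (Arg): third position 2-fold.
Codon 8 ACG (Thr): third position 4-fold.
Four-fold degenerate third positions: 6.

6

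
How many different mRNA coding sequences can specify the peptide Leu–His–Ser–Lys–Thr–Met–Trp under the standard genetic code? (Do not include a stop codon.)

Leu: 6 codons.
His: 2 codons.
Ser: 6 codons.
Lys: 2 codons.
Thr: 4 codons.
Met: 1 codon.
Trp: 1 codon.
6 × 2 × 6 × 2 × 4 × 1 × 1 = 576.

576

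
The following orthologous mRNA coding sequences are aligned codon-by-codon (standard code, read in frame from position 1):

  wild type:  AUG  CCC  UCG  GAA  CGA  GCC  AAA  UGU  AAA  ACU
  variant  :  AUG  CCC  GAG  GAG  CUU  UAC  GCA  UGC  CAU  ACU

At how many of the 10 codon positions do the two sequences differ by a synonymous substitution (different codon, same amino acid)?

Codon 1: AUG Met / AUG Met — identical.
Codon 2: CCC Pro / CCC Pro — identical.
Codon 3: UCG Ser / GAG Glu — nonsynonymous.
Codon 4: GAA Glu / GAG Glu — synonymous.
Codon 5: CGA Arg / CUU Leu — nonsynonymous.
Codon 6: GCC Ala / UAC Tyr — nonsynonymous.
Codon 7: AAA Lys / GCA Ala — nonsynonymous.
Codon 8: UGU Cys / UGC Cys — synonymous.
Codon 9: AAA Lys / CAU His — nonsynonymous.
Codon 10: ACU Thr / ACU Thr — identical.
Synonymous differences: 2.

2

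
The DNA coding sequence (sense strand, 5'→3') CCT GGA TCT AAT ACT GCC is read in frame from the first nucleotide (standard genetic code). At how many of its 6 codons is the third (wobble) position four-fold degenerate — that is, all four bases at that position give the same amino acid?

Codon 1 CCT (Pro): third position 4-fold.
Codon 2 GGA (Gly): third position 4-fold.
Codon 3 TCT (Ser): third position 4-fold.
Codon 4 AAT (Asn): third position 2-fold.
Codon 5 ACT (Thr): third position 4-fold.
Codon 6 GCC (Ala): third position 4-fold.
Four-fold degenerate third positions: 5.

5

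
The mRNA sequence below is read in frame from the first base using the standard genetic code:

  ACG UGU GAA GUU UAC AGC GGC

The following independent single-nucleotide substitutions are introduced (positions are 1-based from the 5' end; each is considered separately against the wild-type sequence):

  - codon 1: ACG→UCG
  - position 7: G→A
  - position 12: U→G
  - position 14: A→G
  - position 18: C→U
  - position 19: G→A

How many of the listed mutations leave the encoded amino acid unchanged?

Codon 1: ACG (Thr) → UCG (Ser) — missense.
Codon 3: GAA (Glu) → AAA (Lys) — missense.
Codon 4: GUU (Val) → GUG (Val) — synonymous.
Codon 5: UAC (Tyr) → UGC (Cys) — missense.
Codon 6: AGC (Ser) → AGU (Ser) — synonymous.
Codon 7: GGC (Gly) → AGC (Ser) — missense.
Synonymous: 2 of 6.

2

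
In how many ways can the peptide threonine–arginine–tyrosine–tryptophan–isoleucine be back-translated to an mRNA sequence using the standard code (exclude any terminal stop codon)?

144

Thr: 4 codons.
Arg: 6 codons.
Tyr: 2 codons.
Trp: 1 codon.
Ile: 3 codons.
4 × 6 × 2 × 1 × 3 = 144.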